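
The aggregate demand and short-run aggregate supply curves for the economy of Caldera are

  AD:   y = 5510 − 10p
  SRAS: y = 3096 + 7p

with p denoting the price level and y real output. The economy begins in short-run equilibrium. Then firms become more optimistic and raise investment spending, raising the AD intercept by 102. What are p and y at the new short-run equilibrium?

This is a positive demand shock: AD shifts right.
New AD: y = 5612 − 10p.
Set AD = SRAS: 5612 − 10p = 3096 + 7p, so 2516 = 17p and p = 148.
y = 5612 − 10·148 = 4132.

p = 148, y = 4132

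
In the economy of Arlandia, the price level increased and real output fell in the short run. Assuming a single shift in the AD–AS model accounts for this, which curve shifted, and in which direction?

SRAS shifted left

P rose and Y fell. An AD shift moves P and Y in the same direction; an SRAS shift moves them in opposite directions.
Here P and Y moved in opposite directions, so the SRAS curve shifted.
Since Y fell, SRAS shifted left.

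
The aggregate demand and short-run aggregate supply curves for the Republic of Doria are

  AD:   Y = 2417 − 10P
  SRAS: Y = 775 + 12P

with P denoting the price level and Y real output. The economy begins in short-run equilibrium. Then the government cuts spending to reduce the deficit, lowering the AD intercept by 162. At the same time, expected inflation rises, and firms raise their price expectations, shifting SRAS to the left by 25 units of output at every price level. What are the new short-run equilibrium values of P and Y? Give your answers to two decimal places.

P = 68.41, Y = 1570.91

After both shocks: AD is Y = 2255 − 10P and SRAS is Y = 750 + 12P.
Setting them equal: 1505 = 22P, so P = 68.41.
Substituting into AD, Y = 1570.91.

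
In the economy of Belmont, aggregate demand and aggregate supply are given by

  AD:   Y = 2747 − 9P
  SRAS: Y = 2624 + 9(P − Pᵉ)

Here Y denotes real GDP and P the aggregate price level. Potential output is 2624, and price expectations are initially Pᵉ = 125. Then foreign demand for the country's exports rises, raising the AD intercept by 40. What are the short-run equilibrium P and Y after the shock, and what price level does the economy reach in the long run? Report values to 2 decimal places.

Short run: P = 71.56, Y = 2143.00. Long run: P = 18.11.

AD shifts right: new AD is Y = 2787 − 9P. With Pᵉ = 125, SRAS is Y = 1499 + 9P.
Short run: 2787 − 9P = 1499 + 9P gives 1288 = 18P, so P = 71.56 and Y = 2787 − 9P = 2143.00.
Y = 2143.00 is below potential 2624; expectations adjust and SRAS shifts right until Y = 2624.
Long run: on the new AD curve, 2624 = 2787 − 9P gives P = 18.11.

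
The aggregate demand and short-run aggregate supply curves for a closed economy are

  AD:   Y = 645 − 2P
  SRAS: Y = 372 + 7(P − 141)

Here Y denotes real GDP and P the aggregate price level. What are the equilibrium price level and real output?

P = 140, Y = 365

Write SRAS as Y = 372 + 7P − 987 = 7P − 615.
Set AD = SRAS: 645 − 2P = 7P − 615, so 1260 = 9P and P = 140.
Then Y = 645 − 2·140 = 365.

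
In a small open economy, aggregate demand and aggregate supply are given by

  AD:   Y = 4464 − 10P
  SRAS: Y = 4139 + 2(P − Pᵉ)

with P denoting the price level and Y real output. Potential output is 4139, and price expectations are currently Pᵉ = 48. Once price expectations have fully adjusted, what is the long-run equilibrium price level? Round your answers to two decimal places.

Short run: with Pᵉ = 48, SRAS is Y = 4043 + 2P. Setting AD = SRAS gives 421 = 12P, so P = 35.08 and Y = 4464 − 10P = 4113.17.
Output 4113.17 is below potential 4139, so over time expected prices fall and SRAS shifts right until Y returns to 4139.
Long run: Y = 4139 on the AD curve gives 4139 = 4464 − 10P, so P = 32.50.

Long-run P = 32.50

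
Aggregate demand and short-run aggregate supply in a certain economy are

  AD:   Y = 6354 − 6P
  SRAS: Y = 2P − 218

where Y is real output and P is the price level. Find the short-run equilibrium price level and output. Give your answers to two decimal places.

Set AD = SRAS: 6354 − 6P = 2P − 218, so 6572 = 8P and P = 821.50.
Substituting into AD, Y = 6354 − 6P = 1425.00.

P = 821.50, Y = 1425.00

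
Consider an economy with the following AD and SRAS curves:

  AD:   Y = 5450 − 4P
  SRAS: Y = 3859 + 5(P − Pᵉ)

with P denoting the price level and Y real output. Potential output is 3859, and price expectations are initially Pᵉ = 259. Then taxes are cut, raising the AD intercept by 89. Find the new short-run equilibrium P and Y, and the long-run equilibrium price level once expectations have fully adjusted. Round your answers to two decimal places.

Short run: P = 330.56, Y = 4216.78. Long run: P = 420.00.

AD shifts right: new AD is Y = 5539 − 4P. With Pᵉ = 259, SRAS is Y = 2564 + 5P.
Short run: 5539 − 4P = 2564 + 5P gives 2975 = 9P, so P = 330.56 and Y = 5539 − 4P = 4216.78.
Y = 4216.78 is above potential 3859; expectations adjust and SRAS shifts left until Y = 3859.
Long run: on the new AD curve, 3859 = 5539 − 4P gives P = 420.00.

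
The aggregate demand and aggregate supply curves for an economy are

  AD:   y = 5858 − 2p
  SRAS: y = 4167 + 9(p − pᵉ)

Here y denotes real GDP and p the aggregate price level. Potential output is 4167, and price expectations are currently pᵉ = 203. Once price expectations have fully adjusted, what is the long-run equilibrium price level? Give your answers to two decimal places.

Long-run p = 845.50

Short run: with pᵉ = 203, SRAS is y = 2340 + 9p. Setting AD = SRAS gives 3518 = 11p, so p = 319.82 and y = 5858 − 2p = 5218.36.
Output 5218.36 is above potential 4167, so over time expected prices rise and SRAS shifts left until y returns to 4167.
Long run: y = 4167 on the AD curve gives 4167 = 5858 − 2p, so p = 845.50.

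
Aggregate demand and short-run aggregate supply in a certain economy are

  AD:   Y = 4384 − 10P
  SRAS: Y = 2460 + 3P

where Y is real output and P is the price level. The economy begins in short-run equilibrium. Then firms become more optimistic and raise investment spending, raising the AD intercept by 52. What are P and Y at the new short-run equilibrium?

P = 152, Y = 2916

This is a positive demand shock: AD shifts right.
New AD: Y = 4436 − 10P.
Set AD = SRAS: 4436 − 10P = 2460 + 3P, so 1976 = 13P and P = 152.
Y = 4436 − 10·152 = 2916.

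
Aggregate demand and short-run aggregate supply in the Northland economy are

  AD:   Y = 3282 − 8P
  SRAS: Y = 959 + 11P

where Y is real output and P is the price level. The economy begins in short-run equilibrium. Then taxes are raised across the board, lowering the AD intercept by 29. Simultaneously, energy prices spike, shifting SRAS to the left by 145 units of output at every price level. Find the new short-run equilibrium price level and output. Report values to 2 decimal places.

P = 128.37, Y = 2226.05

After both shocks: AD is Y = 3253 − 8P and SRAS is Y = 814 + 11P.
Setting them equal: 2439 = 19P, so P = 128.37.
Substituting into AD, Y = 2226.05.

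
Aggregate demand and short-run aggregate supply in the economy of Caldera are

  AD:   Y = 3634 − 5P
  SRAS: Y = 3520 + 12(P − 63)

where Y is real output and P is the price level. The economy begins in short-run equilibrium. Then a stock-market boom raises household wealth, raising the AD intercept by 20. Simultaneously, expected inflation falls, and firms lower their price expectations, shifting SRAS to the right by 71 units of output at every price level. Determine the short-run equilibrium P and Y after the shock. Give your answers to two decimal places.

P = 48.18, Y = 3413.12

After both shocks: AD is Y = 3654 − 5P and SRAS is Y = 2835 + 12P.
Setting them equal: 819 = 17P, so P = 48.18.
Substituting into AD, Y = 3413.12.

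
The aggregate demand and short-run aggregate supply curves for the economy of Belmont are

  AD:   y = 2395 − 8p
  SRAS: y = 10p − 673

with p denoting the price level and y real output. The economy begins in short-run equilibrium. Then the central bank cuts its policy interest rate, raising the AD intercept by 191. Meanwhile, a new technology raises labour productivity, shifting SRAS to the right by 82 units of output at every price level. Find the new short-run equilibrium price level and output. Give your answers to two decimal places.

After both shocks: AD is y = 2586 − 8p and SRAS is y = 10p − 591.
Setting them equal: 3177 = 18p, so p = 176.50.
Substituting into AD, y = 1174.00.

p = 176.50, y = 1174.00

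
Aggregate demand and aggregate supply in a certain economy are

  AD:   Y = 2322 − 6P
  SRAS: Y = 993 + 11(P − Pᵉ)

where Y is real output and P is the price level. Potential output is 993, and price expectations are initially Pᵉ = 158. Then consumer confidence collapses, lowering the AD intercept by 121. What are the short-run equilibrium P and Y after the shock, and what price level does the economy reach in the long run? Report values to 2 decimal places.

Short run: P = 173.29, Y = 1161.24. Long run: P = 201.33.

AD shifts left: new AD is Y = 2201 − 6P. With Pᵉ = 158, SRAS is Y = 11P − 745.
Short run: 2201 − 6P = 11P − 745 gives 2946 = 17P, so P = 173.29 and Y = 2201 − 6P = 1161.24.
Y = 1161.24 is above potential 993; expectations adjust and SRAS shifts left until Y = 993.
Long run: on the new AD curve, 993 = 2201 − 6P gives P = 201.33.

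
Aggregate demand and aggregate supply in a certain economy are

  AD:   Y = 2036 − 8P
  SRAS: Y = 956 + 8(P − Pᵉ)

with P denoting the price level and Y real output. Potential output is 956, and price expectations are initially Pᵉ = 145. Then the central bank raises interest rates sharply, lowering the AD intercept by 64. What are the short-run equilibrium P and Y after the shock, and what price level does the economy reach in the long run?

Short run: P = 136, Y = 884. Long run: P = 127.

AD shifts left: new AD is Y = 1972 − 8P. With Pᵉ = 145, SRAS is Y = 8P − 204.
Short run: 1972 − 8P = 8P − 204 gives 2176 = 16P, so P = 136 and Y = 1972 − 8·136 = 884.
Y = 884 is below potential 956; expectations adjust and SRAS shifts right until Y = 956.
Long run: on the new AD curve, 956 = 1972 − 8P gives P = 127.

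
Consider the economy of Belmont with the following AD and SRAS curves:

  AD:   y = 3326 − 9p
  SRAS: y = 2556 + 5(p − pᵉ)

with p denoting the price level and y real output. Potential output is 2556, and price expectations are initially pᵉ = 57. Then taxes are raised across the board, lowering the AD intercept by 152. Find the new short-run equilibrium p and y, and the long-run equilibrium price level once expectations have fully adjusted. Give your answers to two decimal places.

AD shifts left: new AD is y = 3174 − 9p. With pᵉ = 57, SRAS is y = 2271 + 5p.
Short run: 3174 − 9p = 2271 + 5p gives 903 = 14p, so p = 64.50 and y = 3174 − 9p = 2593.50.
y = 2593.50 is above potential 2556; expectations adjust and SRAS shifts left until y = 2556.
Long run: on the new AD curve, 2556 = 3174 − 9p gives p = 68.67.

Short run: p = 64.50, y = 2593.50. Long run: p = 68.67.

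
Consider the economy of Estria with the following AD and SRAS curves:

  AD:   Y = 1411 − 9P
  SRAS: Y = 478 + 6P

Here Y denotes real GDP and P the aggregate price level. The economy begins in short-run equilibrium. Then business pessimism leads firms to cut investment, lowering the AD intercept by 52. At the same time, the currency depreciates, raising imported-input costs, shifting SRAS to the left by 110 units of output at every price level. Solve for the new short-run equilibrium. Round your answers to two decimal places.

After both shocks: AD is Y = 1359 − 9P and SRAS is Y = 368 + 6P.
Setting them equal: 991 = 15P, so P = 66.07.
Substituting into AD, Y = 764.40.

P = 66.07, Y = 764.40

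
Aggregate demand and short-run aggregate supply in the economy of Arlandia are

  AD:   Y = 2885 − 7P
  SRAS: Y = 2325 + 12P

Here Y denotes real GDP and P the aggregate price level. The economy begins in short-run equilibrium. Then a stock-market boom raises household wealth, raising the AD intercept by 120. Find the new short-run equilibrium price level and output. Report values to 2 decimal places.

P = 35.79, Y = 2754.47

This is a positive demand shock: AD shifts right.
New AD: Y = 3005 − 7P.
Set AD = SRAS: 3005 − 7P = 2325 + 12P, so 680 = 19P and P = 35.79.
Substituting into AD, Y = 2754.47.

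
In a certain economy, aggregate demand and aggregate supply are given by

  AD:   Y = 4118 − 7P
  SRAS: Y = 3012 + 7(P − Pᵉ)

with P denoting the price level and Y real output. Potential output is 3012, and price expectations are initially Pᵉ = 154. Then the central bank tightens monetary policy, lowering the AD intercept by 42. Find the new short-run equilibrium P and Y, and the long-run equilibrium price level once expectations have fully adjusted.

AD shifts left: new AD is Y = 4076 − 7P. With Pᵉ = 154, SRAS is Y = 1934 + 7P.
Short run: 4076 − 7P = 1934 + 7P gives 2142 = 14P, so P = 153 and Y = 4076 − 7·153 = 3005.
Y = 3005 is below potential 3012; expectations adjust and SRAS shifts right until Y = 3012.
Long run: on the new AD curve, 3012 = 4076 − 7P gives P = 152.

Short run: P = 153, Y = 3005. Long run: P = 152.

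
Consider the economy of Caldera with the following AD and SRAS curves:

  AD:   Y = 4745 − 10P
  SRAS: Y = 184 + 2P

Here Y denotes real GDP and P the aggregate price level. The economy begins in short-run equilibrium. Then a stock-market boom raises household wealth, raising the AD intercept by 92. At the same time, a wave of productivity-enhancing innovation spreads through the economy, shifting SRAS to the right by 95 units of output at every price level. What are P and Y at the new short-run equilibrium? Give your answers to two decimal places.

P = 379.83, Y = 1038.67

After both shocks: AD is Y = 4837 − 10P and SRAS is Y = 279 + 2P.
Setting them equal: 4558 = 12P, so P = 379.83.
Substituting into AD, Y = 1038.67.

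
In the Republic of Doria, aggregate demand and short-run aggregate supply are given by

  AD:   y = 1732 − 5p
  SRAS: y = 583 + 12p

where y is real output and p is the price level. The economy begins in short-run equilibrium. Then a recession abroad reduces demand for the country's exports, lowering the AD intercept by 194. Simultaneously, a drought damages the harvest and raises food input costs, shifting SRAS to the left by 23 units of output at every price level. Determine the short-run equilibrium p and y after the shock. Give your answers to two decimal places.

After both shocks: AD is y = 1538 − 5p and SRAS is y = 560 + 12p.
Setting them equal: 978 = 17p, so p = 57.53.
Substituting into AD, y = 1250.35.

p = 57.53, y = 1250.35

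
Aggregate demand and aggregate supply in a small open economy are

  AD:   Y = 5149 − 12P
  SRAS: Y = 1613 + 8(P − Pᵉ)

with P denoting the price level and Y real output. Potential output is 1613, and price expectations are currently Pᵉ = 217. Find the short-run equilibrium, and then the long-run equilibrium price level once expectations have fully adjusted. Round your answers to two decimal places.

Short run: with Pᵉ = 217, SRAS is Y = 8P − 123. Setting AD = SRAS gives 5272 = 20P, so P = 263.60 and Y = 5149 − 12P = 1985.80.
Output 1985.80 is above potential 1613, so over time expected prices rise and SRAS shifts left until Y returns to 1613.
Long run: Y = 1613 on the AD curve gives 1613 = 5149 − 12P, so P = 294.67.

Short run: P = 263.60, Y = 1985.80. Long run: P = 294.67.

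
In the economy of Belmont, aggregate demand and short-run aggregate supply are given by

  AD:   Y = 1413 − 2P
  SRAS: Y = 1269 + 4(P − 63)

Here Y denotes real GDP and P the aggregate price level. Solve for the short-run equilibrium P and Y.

Write SRAS as Y = 1269 + 4P − 252 = 1017 + 4P.
Set AD = SRAS: 1413 − 2P = 1017 + 4P, so 396 = 6P and P = 66.
Then Y = 1413 − 2·66 = 1281.

P = 66, Y = 1281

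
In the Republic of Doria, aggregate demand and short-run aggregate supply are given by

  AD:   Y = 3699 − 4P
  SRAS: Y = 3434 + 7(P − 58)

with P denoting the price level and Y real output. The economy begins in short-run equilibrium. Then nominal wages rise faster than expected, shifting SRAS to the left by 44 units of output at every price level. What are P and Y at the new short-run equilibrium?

This is a negative supply shock: SRAS shifts left.
New SRAS: Y = 2984 + 7P.
Set AD = SRAS: 3699 − 4P = 2984 + 7P, so 715 = 11P and P = 65.
Y = 3699 − 4·65 = 3439.

P = 65, Y = 3439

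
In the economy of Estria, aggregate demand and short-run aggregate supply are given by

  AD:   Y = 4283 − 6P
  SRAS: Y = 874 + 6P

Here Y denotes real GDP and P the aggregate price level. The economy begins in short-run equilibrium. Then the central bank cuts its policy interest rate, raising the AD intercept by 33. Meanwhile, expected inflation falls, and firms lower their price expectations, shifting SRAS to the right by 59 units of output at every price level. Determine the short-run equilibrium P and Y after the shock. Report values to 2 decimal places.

After both shocks: AD is Y = 4316 − 6P and SRAS is Y = 933 + 6P.
Setting them equal: 3383 = 12P, so P = 281.92.
Substituting into AD, Y = 2624.50.

P = 281.92, Y = 2624.50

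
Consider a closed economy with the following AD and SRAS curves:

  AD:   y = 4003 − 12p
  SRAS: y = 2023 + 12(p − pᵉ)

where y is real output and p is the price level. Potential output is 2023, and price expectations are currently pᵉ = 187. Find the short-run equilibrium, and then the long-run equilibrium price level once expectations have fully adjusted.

Short run: p = 176, y = 1891. Long run: p = 165.

Short run: with pᵉ = 187, SRAS is y = 12p − 221. Setting AD = SRAS gives 4224 = 24p, so p = 176 and y = 4003 − 12·176 = 1891.
Output 1891 is below potential 2023, so over time expected prices fall and SRAS shifts right until y returns to 2023.
Long run: y = 2023 on the AD curve gives 2023 = 4003 − 12p, so p = 165.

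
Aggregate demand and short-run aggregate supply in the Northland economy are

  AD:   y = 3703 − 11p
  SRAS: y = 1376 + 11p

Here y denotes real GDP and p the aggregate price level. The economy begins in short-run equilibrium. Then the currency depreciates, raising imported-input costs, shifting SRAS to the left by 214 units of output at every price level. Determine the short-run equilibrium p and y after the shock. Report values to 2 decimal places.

This is a negative supply shock: SRAS shifts left.
New SRAS: y = 1162 + 11p.
Set AD = SRAS: 3703 − 11p = 1162 + 11p, so 2541 = 22p and p = 115.50.
Substituting into AD, y = 2432.50.

p = 115.50, y = 2432.50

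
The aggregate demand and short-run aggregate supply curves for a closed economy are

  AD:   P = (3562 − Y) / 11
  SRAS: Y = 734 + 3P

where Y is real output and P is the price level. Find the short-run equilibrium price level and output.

Rearrange AD to Y = 3562 − 11P.
Set AD = SRAS: 3562 − 11P = 734 + 3P, so 2828 = 14P and P = 202.
Then Y = 3562 − 11·202 = 1340.

P = 202, Y = 1340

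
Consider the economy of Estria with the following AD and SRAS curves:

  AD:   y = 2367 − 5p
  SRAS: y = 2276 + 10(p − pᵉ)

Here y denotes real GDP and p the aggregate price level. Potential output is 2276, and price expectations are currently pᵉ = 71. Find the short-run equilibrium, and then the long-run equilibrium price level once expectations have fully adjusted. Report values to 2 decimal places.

Short run: p = 53.40, y = 2100.00. Long run: p = 18.20.

Short run: with pᵉ = 71, SRAS is y = 1566 + 10p. Setting AD = SRAS gives 801 = 15p, so p = 53.40 and y = 2367 − 5p = 2100.00.
Output 2100.00 is below potential 2276, so over time expected prices fall and SRAS shifts right until y returns to 2276.
Long run: y = 2276 on the AD curve gives 2276 = 2367 − 5p, so p = 18.20.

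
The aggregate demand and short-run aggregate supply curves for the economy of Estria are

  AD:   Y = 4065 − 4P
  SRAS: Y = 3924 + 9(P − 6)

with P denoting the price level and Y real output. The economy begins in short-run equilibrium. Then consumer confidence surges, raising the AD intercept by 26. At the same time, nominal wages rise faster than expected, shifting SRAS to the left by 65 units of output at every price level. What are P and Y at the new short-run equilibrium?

P = 22, Y = 4003

After both shocks: AD is Y = 4091 − 4P and SRAS is Y = 3805 + 9P.
Setting them equal: 286 = 13P, so P = 22.
Y = 4091 − 4·22 = 4003.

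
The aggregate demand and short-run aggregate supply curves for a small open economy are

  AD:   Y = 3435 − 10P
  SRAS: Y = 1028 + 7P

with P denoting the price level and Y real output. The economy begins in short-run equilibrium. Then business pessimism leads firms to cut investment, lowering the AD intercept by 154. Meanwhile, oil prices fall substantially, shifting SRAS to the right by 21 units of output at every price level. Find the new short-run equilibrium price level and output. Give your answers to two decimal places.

After both shocks: AD is Y = 3281 − 10P and SRAS is Y = 1049 + 7P.
Setting them equal: 2232 = 17P, so P = 131.29.
Substituting into AD, Y = 1968.06.

P = 131.29, Y = 1968.06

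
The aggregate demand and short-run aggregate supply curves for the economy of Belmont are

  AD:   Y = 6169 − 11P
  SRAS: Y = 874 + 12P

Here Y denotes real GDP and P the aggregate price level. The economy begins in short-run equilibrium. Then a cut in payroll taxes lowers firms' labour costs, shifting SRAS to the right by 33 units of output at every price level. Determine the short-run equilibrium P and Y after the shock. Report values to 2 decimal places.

This is a positive supply shock: SRAS shifts right.
New SRAS: Y = 907 + 12P.
Set AD = SRAS: 6169 − 11P = 907 + 12P, so 5262 = 23P and P = 228.78.
Substituting into AD, Y = 3652.39.

P = 228.78, Y = 3652.39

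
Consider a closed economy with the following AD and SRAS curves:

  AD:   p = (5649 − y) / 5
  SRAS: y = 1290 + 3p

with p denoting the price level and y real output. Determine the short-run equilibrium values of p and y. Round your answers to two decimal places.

p = 544.88, y = 2924.63

Rearrange AD to y = 5649 − 5p.
Set AD = SRAS: 5649 − 5p = 1290 + 3p, so 4359 = 8p and p = 544.88.
Substituting into AD, y = 5649 − 5p = 2924.63.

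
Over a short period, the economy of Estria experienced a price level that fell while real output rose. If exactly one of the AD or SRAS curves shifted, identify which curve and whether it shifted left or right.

P fell and Y rose. An AD shift moves P and Y in the same direction; an SRAS shift moves them in opposite directions.
Here P and Y moved in opposite directions, so the SRAS curve shifted.
Since Y rose, SRAS shifted right.

SRAS shifted right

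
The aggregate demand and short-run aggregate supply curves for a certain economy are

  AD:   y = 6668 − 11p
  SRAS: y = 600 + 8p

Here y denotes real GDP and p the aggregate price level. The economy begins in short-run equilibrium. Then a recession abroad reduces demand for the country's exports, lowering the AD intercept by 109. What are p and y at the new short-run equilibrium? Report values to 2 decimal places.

p = 313.63, y = 3109.05

This is a negative demand shock: AD shifts left.
New AD: y = 6559 − 11p.
Set AD = SRAS: 6559 − 11p = 600 + 8p, so 5959 = 19p and p = 313.63.
Substituting into AD, y = 3109.05.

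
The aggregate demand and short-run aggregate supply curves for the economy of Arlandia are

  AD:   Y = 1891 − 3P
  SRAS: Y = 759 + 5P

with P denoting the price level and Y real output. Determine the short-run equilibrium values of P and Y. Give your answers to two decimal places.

P = 141.50, Y = 1466.50

Set AD = SRAS: 1891 − 3P = 759 + 5P, so 1132 = 8P and P = 141.50.
Substituting into AD, Y = 1891 − 3P = 1466.50.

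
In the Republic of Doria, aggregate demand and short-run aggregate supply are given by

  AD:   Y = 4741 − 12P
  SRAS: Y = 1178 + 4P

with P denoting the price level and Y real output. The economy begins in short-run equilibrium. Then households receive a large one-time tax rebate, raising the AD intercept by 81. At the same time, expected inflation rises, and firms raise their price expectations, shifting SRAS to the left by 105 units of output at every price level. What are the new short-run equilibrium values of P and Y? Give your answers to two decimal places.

P = 234.31, Y = 2010.25

After both shocks: AD is Y = 4822 − 12P and SRAS is Y = 1073 + 4P.
Setting them equal: 3749 = 16P, so P = 234.31.
Substituting into AD, Y = 2010.25.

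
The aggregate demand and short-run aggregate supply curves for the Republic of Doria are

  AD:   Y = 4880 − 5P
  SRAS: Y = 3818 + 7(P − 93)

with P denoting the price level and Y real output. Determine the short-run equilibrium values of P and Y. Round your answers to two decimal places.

P = 142.75, Y = 4166.25

Write SRAS as Y = 3818 + 7P − 651 = 3167 + 7P.
Set AD = SRAS: 4880 − 5P = 3167 + 7P, so 1713 = 12P and P = 142.75.
Substituting into AD, Y = 4880 − 5P = 4166.25.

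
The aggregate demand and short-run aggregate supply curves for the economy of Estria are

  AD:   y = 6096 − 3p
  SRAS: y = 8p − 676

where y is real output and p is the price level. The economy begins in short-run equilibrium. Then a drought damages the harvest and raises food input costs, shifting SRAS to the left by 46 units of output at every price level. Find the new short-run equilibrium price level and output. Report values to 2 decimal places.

p = 619.82, y = 4236.55

This is a negative supply shock: SRAS shifts left.
New SRAS: y = 8p − 722.
Set AD = SRAS: 6096 − 3p = 8p − 722, so 6818 = 11p and p = 619.82.
Substituting into AD, y = 4236.55.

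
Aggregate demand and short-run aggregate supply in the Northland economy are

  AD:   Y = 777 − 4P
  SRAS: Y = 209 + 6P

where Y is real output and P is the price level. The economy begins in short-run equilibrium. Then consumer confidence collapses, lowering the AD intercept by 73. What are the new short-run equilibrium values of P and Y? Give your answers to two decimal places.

P = 49.50, Y = 506.00

This is a negative demand shock: AD shifts left.
New AD: Y = 704 − 4P.
Set AD = SRAS: 704 − 4P = 209 + 6P, so 495 = 10P and P = 49.50.
Substituting into AD, Y = 506.00.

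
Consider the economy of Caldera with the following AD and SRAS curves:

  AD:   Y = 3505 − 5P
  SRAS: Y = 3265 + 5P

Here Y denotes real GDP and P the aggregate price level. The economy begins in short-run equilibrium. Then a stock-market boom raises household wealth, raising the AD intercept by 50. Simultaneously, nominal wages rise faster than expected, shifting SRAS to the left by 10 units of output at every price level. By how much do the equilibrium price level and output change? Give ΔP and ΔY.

After both shocks: AD is Y = 3555 − 5P and SRAS is Y = 3255 + 5P.
Setting them equal: 300 = 10P, so P = 30.
Y = 3555 − 5·30 = 3405.
Initially P = 24, Y = 3385, so ΔP = +6 and ΔY = +20.

ΔP = +6, ΔY = +20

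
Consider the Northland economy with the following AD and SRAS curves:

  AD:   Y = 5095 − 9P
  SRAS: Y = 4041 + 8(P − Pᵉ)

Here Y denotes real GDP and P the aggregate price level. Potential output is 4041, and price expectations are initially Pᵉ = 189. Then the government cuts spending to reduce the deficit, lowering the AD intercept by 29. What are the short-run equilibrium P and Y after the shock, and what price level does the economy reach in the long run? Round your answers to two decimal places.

AD shifts left: new AD is Y = 5066 − 9P. With Pᵉ = 189, SRAS is Y = 2529 + 8P.
Short run: 5066 − 9P = 2529 + 8P gives 2537 = 17P, so P = 149.24 and Y = 5066 − 9P = 3722.88.
Y = 3722.88 is below potential 4041; expectations adjust and SRAS shifts right until Y = 4041.
Long run: on the new AD curve, 4041 = 5066 − 9P gives P = 113.89.

Short run: P = 149.24, Y = 3722.88. Long run: P = 113.89.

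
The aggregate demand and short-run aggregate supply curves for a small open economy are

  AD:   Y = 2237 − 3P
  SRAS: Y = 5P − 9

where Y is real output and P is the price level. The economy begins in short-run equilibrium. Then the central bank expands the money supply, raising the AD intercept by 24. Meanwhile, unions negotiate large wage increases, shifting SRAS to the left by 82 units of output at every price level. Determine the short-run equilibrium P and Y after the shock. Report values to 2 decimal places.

P = 294.00, Y = 1379.00

After both shocks: AD is Y = 2261 − 3P and SRAS is Y = 5P − 91.
Setting them equal: 2352 = 8P, so P = 294.00.
Substituting into AD, Y = 1379.00.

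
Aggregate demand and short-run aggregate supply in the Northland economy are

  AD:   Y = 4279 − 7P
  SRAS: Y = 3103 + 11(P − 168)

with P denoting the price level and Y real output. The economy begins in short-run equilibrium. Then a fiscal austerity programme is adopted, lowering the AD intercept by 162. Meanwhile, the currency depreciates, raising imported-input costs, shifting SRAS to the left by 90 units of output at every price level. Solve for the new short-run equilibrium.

After both shocks: AD is Y = 4117 − 7P and SRAS is Y = 1165 + 11P.
Setting them equal: 2952 = 18P, so P = 164.
Y = 4117 − 7·164 = 2969.

P = 164, Y = 2969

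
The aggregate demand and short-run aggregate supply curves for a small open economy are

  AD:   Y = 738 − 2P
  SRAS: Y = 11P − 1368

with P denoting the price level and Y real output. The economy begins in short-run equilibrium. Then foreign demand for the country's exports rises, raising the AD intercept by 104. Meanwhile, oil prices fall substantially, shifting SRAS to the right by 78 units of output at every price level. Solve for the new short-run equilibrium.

After both shocks: AD is Y = 842 − 2P and SRAS is Y = 11P − 1290.
Setting them equal: 2132 = 13P, so P = 164.
Y = 842 − 2·164 = 514.

P = 164, Y = 514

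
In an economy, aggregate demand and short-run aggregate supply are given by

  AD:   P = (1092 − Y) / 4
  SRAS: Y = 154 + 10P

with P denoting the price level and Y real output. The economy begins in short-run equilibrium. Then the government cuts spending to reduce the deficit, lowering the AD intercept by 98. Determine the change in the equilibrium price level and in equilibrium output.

ΔP = -7, ΔY = -70

This is a negative demand shock: AD shifts left.
New AD: Y = 994 − 4P.
Set AD = SRAS: 994 − 4P = 154 + 10P, so 840 = 14P and P = 60.
Y = 994 − 4·60 = 754.
Initially P = 67, Y = 824, so ΔP = -7 and ΔY = -70.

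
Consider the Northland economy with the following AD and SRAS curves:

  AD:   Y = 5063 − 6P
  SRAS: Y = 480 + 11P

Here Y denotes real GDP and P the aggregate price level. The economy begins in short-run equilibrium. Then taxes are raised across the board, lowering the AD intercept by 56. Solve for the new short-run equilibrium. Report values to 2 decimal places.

This is a negative demand shock: AD shifts left.
New AD: Y = 5007 − 6P.
Set AD = SRAS: 5007 − 6P = 480 + 11P, so 4527 = 17P and P = 266.29.
Substituting into AD, Y = 3409.24.

P = 266.29, Y = 3409.24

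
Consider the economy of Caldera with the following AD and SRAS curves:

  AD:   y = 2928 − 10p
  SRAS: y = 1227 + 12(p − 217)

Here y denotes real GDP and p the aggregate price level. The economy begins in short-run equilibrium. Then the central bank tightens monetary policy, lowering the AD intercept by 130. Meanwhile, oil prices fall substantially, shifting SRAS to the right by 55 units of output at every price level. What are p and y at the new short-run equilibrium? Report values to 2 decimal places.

p = 187.27, y = 925.27

After both shocks: AD is y = 2798 − 10p and SRAS is y = 12p − 1322.
Setting them equal: 4120 = 22p, so p = 187.27.
Substituting into AD, y = 925.27.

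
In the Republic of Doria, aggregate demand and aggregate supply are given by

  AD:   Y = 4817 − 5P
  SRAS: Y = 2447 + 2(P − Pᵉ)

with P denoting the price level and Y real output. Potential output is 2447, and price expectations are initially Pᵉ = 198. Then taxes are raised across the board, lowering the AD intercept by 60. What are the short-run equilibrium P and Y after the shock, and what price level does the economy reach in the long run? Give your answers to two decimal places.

Short run: P = 386.57, Y = 2824.14. Long run: P = 462.00.

AD shifts left: new AD is Y = 4757 − 5P. With Pᵉ = 198, SRAS is Y = 2051 + 2P.
Short run: 4757 − 5P = 2051 + 2P gives 2706 = 7P, so P = 386.57 and Y = 4757 − 5P = 2824.14.
Y = 2824.14 is above potential 2447; expectations adjust and SRAS shifts left until Y = 2447.
Long run: on the new AD curve, 2447 = 4757 − 5P gives P = 462.00.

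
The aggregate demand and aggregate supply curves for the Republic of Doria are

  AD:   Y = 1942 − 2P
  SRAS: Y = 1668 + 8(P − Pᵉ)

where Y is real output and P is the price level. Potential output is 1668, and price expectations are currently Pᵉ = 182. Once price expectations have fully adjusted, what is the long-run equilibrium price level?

Long-run P = 137

Short run: with Pᵉ = 182, SRAS is Y = 212 + 8P. Setting AD = SRAS gives 1730 = 10P, so P = 173 and Y = 1942 − 2·173 = 1596.
Output 1596 is below potential 1668, so over time expected prices fall and SRAS shifts right until Y returns to 1668.
Long run: Y = 1668 on the AD curve gives 1668 = 1942 − 2P, so P = 137.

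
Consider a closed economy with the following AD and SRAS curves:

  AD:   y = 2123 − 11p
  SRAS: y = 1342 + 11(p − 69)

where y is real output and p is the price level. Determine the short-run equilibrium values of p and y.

p = 70, y = 1353

Write SRAS as y = 1342 + 11p − 759 = 583 + 11p.
Set AD = SRAS: 2123 − 11p = 583 + 11p, so 1540 = 22p and p = 70.
Then y = 2123 − 11·70 = 1353.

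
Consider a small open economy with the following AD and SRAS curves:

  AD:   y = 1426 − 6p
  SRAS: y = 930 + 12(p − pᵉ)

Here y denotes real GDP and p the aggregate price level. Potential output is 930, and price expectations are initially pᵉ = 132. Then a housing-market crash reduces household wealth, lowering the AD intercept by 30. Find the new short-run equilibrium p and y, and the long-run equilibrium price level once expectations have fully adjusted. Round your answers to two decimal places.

AD shifts left: new AD is y = 1396 − 6p. With pᵉ = 132, SRAS is y = 12p − 654.
Short run: 1396 − 6p = 12p − 654 gives 2050 = 18p, so p = 113.89 and y = 1396 − 6p = 712.67.
y = 712.67 is below potential 930; expectations adjust and SRAS shifts right until y = 930.
Long run: on the new AD curve, 930 = 1396 − 6p gives p = 77.67.

Short run: p = 113.89, y = 712.67. Long run: p = 77.67.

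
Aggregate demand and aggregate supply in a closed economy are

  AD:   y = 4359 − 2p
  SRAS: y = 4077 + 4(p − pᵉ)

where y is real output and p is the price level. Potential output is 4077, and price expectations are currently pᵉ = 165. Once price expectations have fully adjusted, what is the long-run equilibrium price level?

Short run: with pᵉ = 165, SRAS is y = 3417 + 4p. Setting AD = SRAS gives 942 = 6p, so p = 157 and y = 4359 − 2·157 = 4045.
Output 4045 is below potential 4077, so over time expected prices fall and SRAS shifts right until y returns to 4077.
Long run: y = 4077 on the AD curve gives 4077 = 4359 − 2p, so p = 141.

Long-run p = 141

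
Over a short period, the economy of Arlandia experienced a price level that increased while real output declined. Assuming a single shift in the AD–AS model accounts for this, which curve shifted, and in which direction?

P rose and Y fell. An AD shift moves P and Y in the same direction; an SRAS shift moves them in opposite directions.
Here P and Y moved in opposite directions, so the SRAS curve shifted.
Since Y fell, SRAS shifted left.

SRAS shifted left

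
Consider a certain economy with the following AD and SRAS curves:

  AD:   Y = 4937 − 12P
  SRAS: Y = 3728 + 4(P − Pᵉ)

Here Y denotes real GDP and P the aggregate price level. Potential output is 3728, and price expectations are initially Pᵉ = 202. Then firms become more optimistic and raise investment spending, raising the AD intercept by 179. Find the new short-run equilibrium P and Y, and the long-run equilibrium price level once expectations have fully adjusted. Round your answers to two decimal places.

Short run: P = 137.25, Y = 3469.00. Long run: P = 115.67.

AD shifts right: new AD is Y = 5116 − 12P. With Pᵉ = 202, SRAS is Y = 2920 + 4P.
Short run: 5116 − 12P = 2920 + 4P gives 2196 = 16P, so P = 137.25 and Y = 5116 − 12P = 3469.00.
Y = 3469.00 is below potential 3728; expectations adjust and SRAS shifts right until Y = 3728.
Long run: on the new AD curve, 3728 = 5116 − 12P gives P = 115.67.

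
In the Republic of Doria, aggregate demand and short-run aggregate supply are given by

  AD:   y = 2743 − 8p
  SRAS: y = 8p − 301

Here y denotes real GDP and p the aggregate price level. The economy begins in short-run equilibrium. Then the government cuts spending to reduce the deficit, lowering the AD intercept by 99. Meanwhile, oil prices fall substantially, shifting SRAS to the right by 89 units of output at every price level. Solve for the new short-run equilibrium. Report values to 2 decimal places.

After both shocks: AD is y = 2644 − 8p and SRAS is y = 8p − 212.
Setting them equal: 2856 = 16p, so p = 178.50.
Substituting into AD, y = 1216.00.

p = 178.50, y = 1216.00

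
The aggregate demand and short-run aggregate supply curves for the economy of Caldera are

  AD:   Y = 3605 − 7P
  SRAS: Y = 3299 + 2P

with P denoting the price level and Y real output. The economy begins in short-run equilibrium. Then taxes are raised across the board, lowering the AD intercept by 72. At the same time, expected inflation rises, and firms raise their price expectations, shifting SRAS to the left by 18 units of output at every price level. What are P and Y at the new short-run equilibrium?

After both shocks: AD is Y = 3533 − 7P and SRAS is Y = 3281 + 2P.
Setting them equal: 252 = 9P, so P = 28.
Y = 3533 − 7·28 = 3337.

P = 28, Y = 3337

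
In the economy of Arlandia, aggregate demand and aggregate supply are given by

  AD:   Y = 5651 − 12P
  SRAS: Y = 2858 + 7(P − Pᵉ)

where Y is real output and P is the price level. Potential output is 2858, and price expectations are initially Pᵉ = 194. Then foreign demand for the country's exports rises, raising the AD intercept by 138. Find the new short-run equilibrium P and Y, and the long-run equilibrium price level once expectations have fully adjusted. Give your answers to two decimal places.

AD shifts right: new AD is Y = 5789 − 12P. With Pᵉ = 194, SRAS is Y = 1500 + 7P.
Short run: 5789 − 12P = 1500 + 7P gives 4289 = 19P, so P = 225.74 and Y = 5789 − 12P = 3080.16.
Y = 3080.16 is above potential 2858; expectations adjust and SRAS shifts left until Y = 2858.
Long run: on the new AD curve, 2858 = 5789 − 12P gives P = 244.25.

Short run: P = 225.74, Y = 3080.16. Long run: P = 244.25.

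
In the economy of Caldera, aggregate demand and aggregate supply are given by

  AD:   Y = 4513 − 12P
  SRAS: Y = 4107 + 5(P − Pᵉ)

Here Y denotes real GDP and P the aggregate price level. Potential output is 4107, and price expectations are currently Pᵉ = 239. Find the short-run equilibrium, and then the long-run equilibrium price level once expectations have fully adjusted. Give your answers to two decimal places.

Short run: with Pᵉ = 239, SRAS is Y = 2912 + 5P. Setting AD = SRAS gives 1601 = 17P, so P = 94.18 and Y = 4513 − 12P = 3382.88.
Output 3382.88 is below potential 4107, so over time expected prices fall and SRAS shifts right until Y returns to 4107.
Long run: Y = 4107 on the AD curve gives 4107 = 4513 − 12P, so P = 33.83.

Short run: P = 94.18, Y = 3382.88. Long run: P = 33.83.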